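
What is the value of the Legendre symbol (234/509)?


p = 509 is prime, so compute (234/509) with the reciprocity algorithm (Jacobi-symbol steps: pull out 2s via (2/n), flip via reciprocity, reduce):
  pull out 2: (2/509) = -1  (since 509 mod 8 = 5)
  reciprocity: (117/509) -> +(509/117)
  reduce: (41/117)
  reciprocity: (41/117) -> +(117/41)
  reduce: (35/41)
  reciprocity: (35/41) -> +(41/35)
  reduce: (6/35)
  pull out 2: (2/35) = -1  (since 35 mod 8 = 3)
  reciprocity: (3/35) -> -(35/3)
  reduce: (2/3)
  pull out 2: (2/3) = -1  (since 3 mod 8 = 3)
  (1/3) = 1
Product of signs = 1
(234/509) = 1

1


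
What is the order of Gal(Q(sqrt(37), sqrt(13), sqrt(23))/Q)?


The 3 square roots of distinct primes are multiplicatively independent over Q,
so [K:Q] = 2^3 and Gal(K/Q) is isomorphic to (Z/2Z)^3.
|Gal| = 2^3 = 8

8


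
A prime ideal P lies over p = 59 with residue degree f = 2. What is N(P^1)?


N(P^a) = p^(a*f)
= 59^(1*2)
= 59^2
= 3481

3481


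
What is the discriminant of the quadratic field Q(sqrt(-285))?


For K = Q(sqrt(d)) with d squarefree: disc(K) = d if d = 1 mod 4, and disc(K) = 4d if d = 2 or 3 mod 4.
Here d = -285, and d mod 4 = 3.
d = 3 mod 4, not 1 (O_K = Z[sqrt(d)]), so disc(K) = 4d = 4 * (-285) = -1140

-1140


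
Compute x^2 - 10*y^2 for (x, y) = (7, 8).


x^2 - d*y^2
= 7^2 - 10*8^2
= 49 - 640
= -591

-591


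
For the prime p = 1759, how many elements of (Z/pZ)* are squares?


For prime p, the number of non-zero quadratic residues is (p-1)/2.
= (1759-1)/2
= 879

879


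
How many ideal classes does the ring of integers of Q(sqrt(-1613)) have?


K = Q(sqrt(-1613)). d mod 4 = 3, so D = disc(K) = 4d = -6452
h(K) equals the number of primitive reduced positive-definite forms (a, b, c) = a*x^2 + b*x*y + c*y^2 with b^2 - 4ac = D,
where reduced means |b| <= a <= c, with b >= 0 whenever |b| = a or a = c, and primitive means gcd(a, b, c) = 1.
Reduced forces 3a^2 <= |D| = 6452, so 1 <= a <= 46; b must have the parity of D, and c = (b^2 - D)/(4a) must be an integer >= a.
Enumerate a = 1..46, b in [-a, a]:
  a=1: (1, 0, 1613)  [1]
  a=2: (2, 2, 807)  [1]
  a=3: (3, -2, 538), (3, 2, 538)  [2]
  a=4..5: none
  a=6: (6, -2, 269), (6, 2, 269)  [2]
  a=7: (7, -4, 231), (7, 4, 231)  [2]
  a=8: none
  a=9: (9, -8, 181), (9, 8, 181)  [2]
  a=10: none
  a=11: (11, -4, 147), (11, 4, 147)  [2]
  a=12: none
  a=13: (13, -10, 126), (13, 10, 126)  [2]
  a=14: (14, -10, 117), (14, 10, 117)  [2]
  a=15..16: none
  a=17: (17, -12, 97), (17, 12, 97)  [2]
  a=18: (18, -10, 91), (18, 10, 91)  [2]
  a=19..20: none
  a=21: (21, -10, 78), (21, -4, 77), (21, 4, 77), (21, 10, 78)  [4]
  a=22: (22, -18, 77), (22, 18, 77)  [2]
  a=23..25: none
  a=26: (26, -10, 63), (26, 10, 63)  [2]
  a=27: (27, -26, 66), (27, 26, 66)  [2]
  a=28..32: none
  a=33: (33, -26, 54), (33, -4, 49), (33, 4, 49), (33, 26, 54)  [4]
  a=34: (34, -22, 51), (34, 22, 51)  [2]
  a=35..38: none
  a=39: (39, -16, 43), (39, -10, 42), (39, 10, 42), (39, 16, 43)  [4]
  a=40..41: none
  a=42: (42, -38, 47), (42, 38, 47)  [2]
  a=43..46: none
Total reduced forms: 1 + 1 + 2 + 2 + 2 + 2 + 2 + 2 + 2 + 2 + 2 + 4 + 2 + 2 + 2 + 4 + 2 + 4 + 2 = 42
h = 42

42


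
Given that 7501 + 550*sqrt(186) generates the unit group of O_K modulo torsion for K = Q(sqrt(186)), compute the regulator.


epsilon = 7501 + 550*sqrt(186)
= 15001.9999
R = ln(15001.9999)
= 9.6159

9.6159


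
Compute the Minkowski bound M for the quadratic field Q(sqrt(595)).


d = 595, d mod 4 = 3, so disc(K) = 4d = 2380; |disc(K)| = 2380
Real quadratic field, so n = 2, s = r2 = 0, r1 = 2
M = (n!/n^n) * (4/pi)^s * sqrt(|disc(K)|) = (2!/2^2) * (4/pi)^0 * sqrt(2380)
= 0.5 * 1.000000 * 48.785244
= 24.3926

24.3926


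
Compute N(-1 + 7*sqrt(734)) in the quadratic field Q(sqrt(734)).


N(a + b*sqrt(d)) = a^2 - d*b^2
= (-1)^2 - (734)*(7)^2
= 1 - 35966
= -35965

-35965


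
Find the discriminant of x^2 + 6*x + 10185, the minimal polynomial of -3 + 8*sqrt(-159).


The element -3 + 8*sqrt(-159) has minimal polynomial:
x^2 + 6*x + 10185
Discriminant = (6)^2 - 4*(10185)
= 36 - 40740
= -40704

-40704


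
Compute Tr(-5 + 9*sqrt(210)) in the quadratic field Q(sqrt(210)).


Tr(a + b*sqrt(d)) = (a + b*sqrt(d)) + (a - b*sqrt(d)) = 2a
= 2 * (-5)
= -10

-10


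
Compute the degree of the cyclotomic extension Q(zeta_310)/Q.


The degree equals Euler's totient phi(310).
310 = 2 * 5 * 31
phi(310) = 120

120


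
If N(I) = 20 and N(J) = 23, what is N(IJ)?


N(IJ) = N(I) * N(J)
= 20 * 23
= 460

460


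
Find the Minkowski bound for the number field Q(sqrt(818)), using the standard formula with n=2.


d = 818, d mod 4 = 2, so disc(K) = 4d = 3272; |disc(K)| = 3272
Real quadratic field, so n = 2, s = r2 = 0, r1 = 2
M = (n!/n^n) * (4/pi)^s * sqrt(|disc(K)|) = (2!/2^2) * (4/pi)^0 * sqrt(3272)
= 0.5 * 1.000000 * 57.201399
= 28.6007

28.6007


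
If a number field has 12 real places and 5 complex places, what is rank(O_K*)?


By Dirichlet's unit theorem:
rank = r1 + r2 - 1
= 12 + 5 - 1
= 16

16


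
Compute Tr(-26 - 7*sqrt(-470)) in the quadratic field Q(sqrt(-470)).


Tr(a + b*sqrt(d)) = (a + b*sqrt(d)) + (a - b*sqrt(d)) = 2a
= 2 * (-26)
= -52

-52


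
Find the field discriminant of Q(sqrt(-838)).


For K = Q(sqrt(d)) with d squarefree: disc(K) = d if d = 1 mod 4, and disc(K) = 4d if d = 2 or 3 mod 4.
Here d = -838, and d mod 4 = 2.
d = 2 mod 4, not 1 (O_K = Z[sqrt(d)]), so disc(K) = 4d = 4 * (-838) = -3352

-3352


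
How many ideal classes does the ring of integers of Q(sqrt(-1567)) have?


K = Q(sqrt(-1567)). d mod 4 = 1, so D = disc(K) = d = -1567
h(K) equals the number of primitive reduced positive-definite forms (a, b, c) = a*x^2 + b*x*y + c*y^2 with b^2 - 4ac = D,
where reduced means |b| <= a <= c, with b >= 0 whenever |b| = a or a = c, and primitive means gcd(a, b, c) = 1.
Reduced forces 3a^2 <= |D| = 1567, so 1 <= a <= 22; b must have the parity of D, and c = (b^2 - D)/(4a) must be an integer >= a.
Enumerate a = 1..22, b in [-a, a]:
  a=1: (1, 1, 392)  [1]
  a=2: (2, -1, 196), (2, 1, 196)  [2]
  a=3: none
  a=4: (4, -1, 98), (4, 1, 98)  [2]
  a=5..6: none
  a=7: (7, -1, 56), (7, 1, 56)  [2]
  a=8: (8, -1, 49), (8, 1, 49)  [2]
  a=9..13: none
  a=14: (14, -13, 31), (14, -1, 28), (14, 1, 28), (14, 13, 31)  [4]
  a=15: none
  a=16: (16, -15, 28), (16, 15, 28)  [2]
  a=17..22: none
Total reduced forms: 1 + 2 + 2 + 2 + 2 + 4 + 2 = 15
h = 15

15


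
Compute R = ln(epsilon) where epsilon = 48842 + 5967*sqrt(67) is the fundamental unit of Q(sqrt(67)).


epsilon = 48842 + 5967*sqrt(67)
= 97684.0000
R = ln(97684.0000)
= 11.4895

11.4895


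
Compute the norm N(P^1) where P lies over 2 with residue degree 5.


N(P^a) = p^(a*f)
= 2^(1*5)
= 2^5
= 32

32


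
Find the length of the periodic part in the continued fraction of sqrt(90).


Run the CF algorithm for sqrt(90).
a_0 = floor(sqrt(90)) = 9; set m_0=0, q_0=1.
Recurrence: m' = q*a - m,  q' = (d - m'^2)/q,  a' = floor((a_0 + m')/q').
  step 1: m=9, q=9, a=2
  step 2: m=9, q=1, a=18
a_2 = 2*a_0 = 18, so the period closes here.
sqrt(90) = [9; 2, 18]
Period length = 2

2


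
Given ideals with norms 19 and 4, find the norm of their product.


N(IJ) = N(I) * N(J)
= 19 * 4
= 76

76


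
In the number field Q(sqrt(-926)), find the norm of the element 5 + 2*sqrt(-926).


N(a + b*sqrt(d)) = a^2 - d*b^2
= (5)^2 - (-926)*(2)^2
= 25 + 3704
= 3729

3729


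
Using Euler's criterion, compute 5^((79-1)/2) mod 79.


p = 79 is prime and the exponent is (p-1)/2 = 39, so by Euler's criterion 5^39 = (5/79) = +1 or -1 mod 79.
Compute by square-and-multiply:
  39 = 32 + 4 + 2 + 1 (binary 100111)
  Repeated squaring mod 79: 5^1 = 5, 5^2 = 25, 5^4 = 72, 5^8 = 49, 5^16 = 31, 5^32 = 13
  5^39 = 5^32 * 5^4 * 5^2 * 5^1 = 13 * 72 * 25 * 5 mod 79
    13 * 72 = 936 = 67 mod 79
    67 * 25 = 1675 = 16 mod 79
    16 * 5 = 80 = 1 mod 79
  5^39 = 1 mod 79
Result 1: 5 is a quadratic residue mod 79.
5^39 mod 79 = 1

1


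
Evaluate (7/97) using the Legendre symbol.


p = 97 is prime, so compute (7/97) with the reciprocity algorithm (Jacobi-symbol steps: pull out 2s via (2/n), flip via reciprocity, reduce):
  reciprocity: (7/97) -> +(97/7)
  reduce: (6/7)
  pull out 2: (2/7) = +1  (since 7 mod 8 = 7)
  reciprocity: (3/7) -> -(7/3)
  reduce: (1/3)
  (1/3) = 1
Product of signs = -1
(7/97) = -1

-1


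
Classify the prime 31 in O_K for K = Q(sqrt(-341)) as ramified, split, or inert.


K = Q(sqrt(-341)). Since d mod 4 = 3, disc(K) = -1364.
Check p | disc: -1364 mod 31 = 0.
p divides disc, so p ramifies: (p) = P^2 with e=2, f=1, g=1.
Therefore p is ramified.

ramified


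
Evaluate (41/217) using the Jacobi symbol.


Compute (41/217) via quadratic reciprocity:
  reciprocity: (41/217) -> +(217/41)
  reduce: (12/41)
  pull out 2: (2/41) = +1  (since 41 mod 8 = 1)
  pull out 2: (2/41) = +1  (since 41 mod 8 = 1)
  reciprocity: (3/41) -> +(41/3)
  reduce: (2/3)
  pull out 2: (2/3) = -1  (since 3 mod 8 = 3)
  (1/3) = 1
Product of signs = -1

-1


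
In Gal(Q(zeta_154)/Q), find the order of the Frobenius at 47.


The Frobenius at p in Gal(Q(zeta_n)/Q) = (Z/nZ)* is the class of p, so its order is ord_154(47), the smallest k >= 1 with 47^k = 1 mod 154.
n = 154 = 2 * 7 * 11, phi(154) = 60; the order divides phi(n).
Divisors of 60: 1, 2, 3, 4, 5, 6, 10, 12, 15, 20, 30, 60
Repeated squaring mod 154: 47^1 = 47, 47^2 = 53, 47^4 = 37, 47^8 = 137, 47^16 = 135, 47^32 = 53
Test divisors in increasing order:
  k=1: 47^1 = 47 mod 154
  k=2: 47^2 = 53 mod 154
  k=3: 47^3 = 53 * 47 = 27 mod 154
  k=4: 47^4 = 37 mod 154
  k=5: 47^5 = 37 * 47 = 45 mod 154
  k=6: 47^6 = 37 * 53 = 113 mod 154
  k=10: 47^10 = 137 * 53 = 23 mod 154
  k=12: 47^12 = 137 * 37 = 141 mod 154
  k=15: 47^15 = 137 * 37 * 53 * 47 = 111 mod 154
  k=20: 47^20 = 135 * 37 = 67 mod 154
  k=30: 47^30 = 135 * 137 * 37 * 53 = 1 mod 154  <- first divisor giving 1
Order = 30

30


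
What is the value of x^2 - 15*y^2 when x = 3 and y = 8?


x^2 - d*y^2
= 3^2 - 15*8^2
= 9 - 960
= -951

-951


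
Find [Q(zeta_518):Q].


The degree equals Euler's totient phi(518).
518 = 2 * 7 * 37
phi(518) = 216

216


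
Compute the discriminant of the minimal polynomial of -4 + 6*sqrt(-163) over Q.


The element -4 + 6*sqrt(-163) has minimal polynomial:
x^2 + 8*x + 5884
Discriminant = (8)^2 - 4*(5884)
= 64 - 23536
= -23472

-23472


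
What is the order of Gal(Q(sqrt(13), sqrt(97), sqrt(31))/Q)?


The 3 square roots of distinct primes are multiplicatively independent over Q,
so [K:Q] = 2^3 and Gal(K/Q) is isomorphic to (Z/2Z)^3.
|Gal| = 2^3 = 8

8


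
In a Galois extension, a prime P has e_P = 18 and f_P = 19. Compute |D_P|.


|D_P| = e * f
= 18 * 19
= 342

342


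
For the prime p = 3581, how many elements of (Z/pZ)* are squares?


For prime p, the number of non-zero quadratic residues is (p-1)/2.
= (3581-1)/2
= 1790

1790


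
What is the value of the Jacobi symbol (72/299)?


Compute (72/299) via quadratic reciprocity:
  pull out 2: (2/299) = -1  (since 299 mod 8 = 3)
  pull out 2: (2/299) = -1  (since 299 mod 8 = 3)
  pull out 2: (2/299) = -1  (since 299 mod 8 = 3)
  reciprocity: (9/299) -> +(299/9)
  reduce: (2/9)
  pull out 2: (2/9) = +1  (since 9 mod 8 = 1)
  (1/9) = 1
Product of signs = -1

-1


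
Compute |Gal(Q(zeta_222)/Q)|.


|Gal(Q(zeta_222)/Q)| = phi(222)
= 72

72


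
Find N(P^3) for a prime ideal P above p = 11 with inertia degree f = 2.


N(P^a) = p^(a*f)
= 11^(3*2)
= 11^6
= 1771561

1771561


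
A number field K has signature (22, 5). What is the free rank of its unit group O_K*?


By Dirichlet's unit theorem:
rank = r1 + r2 - 1
= 22 + 5 - 1
= 26

26


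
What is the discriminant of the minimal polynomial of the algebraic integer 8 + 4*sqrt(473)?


The element 8 + 4*sqrt(473) has minimal polynomial:
x^2 - 16*x - 7504
Discriminant = (-16)^2 - 4*(-7504)
= 256 + 30016
= 30272

30272


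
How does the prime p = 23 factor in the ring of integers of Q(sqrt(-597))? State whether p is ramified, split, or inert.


K = Q(sqrt(-597)). Since d mod 4 = 3, disc(K) = -2388.
Check p | disc: -2388 mod 23 = 4.
p does not divide disc. Compute Legendre symbol (d/p):
1^((23-1)/2) mod 23 = 1
(d/p) = 1, so p splits: (p) = P*P' with e=1, f=1, g=2.
Therefore p is split.

split


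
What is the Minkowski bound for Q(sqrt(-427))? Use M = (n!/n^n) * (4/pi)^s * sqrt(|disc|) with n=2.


d = -427, d mod 4 = 1, so disc(K) = d = -427; |disc(K)| = 427
Imaginary quadratic field, so n = 2, s = r2 = 1, r1 = 0
M = (n!/n^n) * (4/pi)^s * sqrt(|disc(K)|) = (2!/2^2) * (4/pi)^1 * sqrt(427)
= 0.5 * 1.273240 * 20.663978
= 13.1551

13.1551


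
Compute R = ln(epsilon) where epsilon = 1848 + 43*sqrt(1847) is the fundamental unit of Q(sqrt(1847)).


epsilon = 1848 + 43*sqrt(1847)
= 3695.9997
R = ln(3695.9997)
= 8.2150

8.2150


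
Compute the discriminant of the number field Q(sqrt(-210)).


For K = Q(sqrt(d)) with d squarefree: disc(K) = d if d = 1 mod 4, and disc(K) = 4d if d = 2 or 3 mod 4.
Here d = -210, and d mod 4 = 2.
d = 2 mod 4, not 1 (O_K = Z[sqrt(d)]), so disc(K) = 4d = 4 * (-210) = -840

-840


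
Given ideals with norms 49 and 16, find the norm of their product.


N(IJ) = N(I) * N(J)
= 49 * 16
= 784

784


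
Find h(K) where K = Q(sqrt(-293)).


K = Q(sqrt(-293)). d mod 4 = 3, so D = disc(K) = 4d = -1172
h(K) equals the number of primitive reduced positive-definite forms (a, b, c) = a*x^2 + b*x*y + c*y^2 with b^2 - 4ac = D,
where reduced means |b| <= a <= c, with b >= 0 whenever |b| = a or a = c, and primitive means gcd(a, b, c) = 1.
Reduced forces 3a^2 <= |D| = 1172, so 1 <= a <= 19; b must have the parity of D, and c = (b^2 - D)/(4a) must be an integer >= a.
Enumerate a = 1..19, b in [-a, a]:
  a=1: (1, 0, 293)  [1]
  a=2: (2, 2, 147)  [1]
  a=3: (3, -2, 98), (3, 2, 98)  [2]
  a=4..5: none
  a=6: (6, -2, 49), (6, 2, 49)  [2]
  a=7: (7, -2, 42), (7, 2, 42)  [2]
  a=8: none
  a=9: (9, -4, 33), (9, 4, 33)  [2]
  a=10: none
  a=11: (11, -4, 27), (11, 4, 27)  [2]
  a=12..13: none
  a=14: (14, -2, 21), (14, 2, 21)  [2]
  a=15..16: none
  a=17: (17, -16, 21), (17, 16, 21)  [2]
  a=18: (18, -14, 19), (18, 14, 19)  [2]
  a=19: none
Total reduced forms: 1 + 1 + 2 + 2 + 2 + 2 + 2 + 2 + 2 + 2 = 18
h = 18

18


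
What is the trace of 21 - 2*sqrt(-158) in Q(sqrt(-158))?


Tr(a + b*sqrt(d)) = (a + b*sqrt(d)) + (a - b*sqrt(d)) = 2a
= 2 * (21)
= 42

42


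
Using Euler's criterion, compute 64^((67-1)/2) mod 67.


p = 67 is prime and the exponent is (p-1)/2 = 33, so by Euler's criterion 64^33 = (64/67) = +1 or -1 mod 67.
Compute by square-and-multiply:
  33 = 32 + 1 (binary 100001)
  Repeated squaring mod 67: 64^1 = 64, 64^2 = 9, 64^4 = 14, 64^8 = 62, 64^16 = 25, 64^32 = 22
  64^33 = 64^32 * 64^1 = 22 * 64 mod 67
    22 * 64 = 1408 = 1 mod 67
  64^33 = 1 mod 67
Result 1: 64 is a quadratic residue mod 67.
64^33 mod 67 = 1

1


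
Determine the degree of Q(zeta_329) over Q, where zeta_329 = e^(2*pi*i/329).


The degree equals Euler's totient phi(329).
329 = 7 * 47
phi(329) = 276

276


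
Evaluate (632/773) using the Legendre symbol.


p = 773 is prime, so compute (632/773) with the reciprocity algorithm (Jacobi-symbol steps: pull out 2s via (2/n), flip via reciprocity, reduce):
  pull out 2: (2/773) = -1  (since 773 mod 8 = 5)
  pull out 2: (2/773) = -1  (since 773 mod 8 = 5)
  pull out 2: (2/773) = -1  (since 773 mod 8 = 5)
  reciprocity: (79/773) -> +(773/79)
  reduce: (62/79)
  pull out 2: (2/79) = +1  (since 79 mod 8 = 7)
  reciprocity: (31/79) -> -(79/31)
  reduce: (17/31)
  reciprocity: (17/31) -> +(31/17)
  reduce: (14/17)
  pull out 2: (2/17) = +1  (since 17 mod 8 = 1)
  reciprocity: (7/17) -> +(17/7)
  reduce: (3/7)
  reciprocity: (3/7) -> -(7/3)
  reduce: (1/3)
  (1/3) = 1
Product of signs = -1
(632/773) = -1

-1


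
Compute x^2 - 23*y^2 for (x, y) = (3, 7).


x^2 - d*y^2
= 3^2 - 23*7^2
= 9 - 1127
= -1118

-1118


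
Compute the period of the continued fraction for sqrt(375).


Run the CF algorithm for sqrt(375).
a_0 = floor(sqrt(375)) = 19; set m_0=0, q_0=1.
Recurrence: m' = q*a - m,  q' = (d - m'^2)/q,  a' = floor((a_0 + m')/q').
  step 1: m=19, q=14, a=2
  step 2: m=9, q=21, a=1
  step 3: m=12, q=11, a=2
  step 4: m=10, q=25, a=1
  step 5: m=15, q=6, a=5
  step 6: m=15, q=25, a=1
  step 7: m=10, q=11, a=2
  step 8: m=12, q=21, a=1
  step 9: m=9, q=14, a=2
  step 10: m=19, q=1, a=38
a_10 = 2*a_0 = 38, so the period closes here.
sqrt(375) = [19; 2, 1, 2, 1, 5, 1, 2, 1, 2, 38]
Period length = 10

10


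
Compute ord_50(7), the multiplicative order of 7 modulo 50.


We want ord_50(7), the smallest k >= 1 with 7^k = 1 mod 50.
n = 50 = 2 * 5^2, phi(50) = 20; the order divides phi(n).
Divisors of 20: 1, 2, 4, 5, 10, 20
Repeated squaring mod 50: 7^1 = 7, 7^2 = 49, 7^4 = 1, 7^8 = 1, 7^16 = 1
Test divisors in increasing order:
  k=1: 7^1 = 7 mod 50
  k=2: 7^2 = 49 mod 50
  k=4: 7^4 = 1 mod 50  <- first divisor giving 1
Order = 4

4


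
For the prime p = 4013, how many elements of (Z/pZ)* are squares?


For prime p, the number of non-zero quadratic residues is (p-1)/2.
= (4013-1)/2
= 2006

2006


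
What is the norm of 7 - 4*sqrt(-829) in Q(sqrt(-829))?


N(a + b*sqrt(d)) = a^2 - d*b^2
= (7)^2 - (-829)*(-4)^2
= 49 + 13264
= 13313

13313


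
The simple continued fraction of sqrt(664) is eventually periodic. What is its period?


Run the CF algorithm for sqrt(664).
a_0 = floor(sqrt(664)) = 25; set m_0=0, q_0=1.
Recurrence: m' = q*a - m,  q' = (d - m'^2)/q,  a' = floor((a_0 + m')/q').
  step 1: m=25, q=39, a=1
  step 2: m=14, q=12, a=3
  step 3: m=22, q=15, a=3
  step 4: m=23, q=9, a=5
  step 5: m=22, q=20, a=2
  step 6: m=18, q=17, a=2
  step 7: m=16, q=24, a=1
  step 8: m=8, q=25, a=1
  step 9: m=17, q=15, a=2
  step 10: m=13, q=33, a=1
  step 11: m=20, q=8, a=5
  step 12: m=20, q=33, a=1
  step 13: m=13, q=15, a=2
  step 14: m=17, q=25, a=1
  step 15: m=8, q=24, a=1
  step 16: m=16, q=17, a=2
  step 17: m=18, q=20, a=2
  step 18: m=22, q=9, a=5
  step 19: m=23, q=15, a=3
  step 20: m=22, q=12, a=3
  step 21: m=14, q=39, a=1
  step 22: m=25, q=1, a=50
a_22 = 2*a_0 = 50, so the period closes here.
sqrt(664) = [25; 1, 3, 3, 5, 2, 2, 1, 1, 2, 1, 5, 1, 2, 1, 1, 2, 2, 5, 3, 3, 1, 50]
Period length = 22

22


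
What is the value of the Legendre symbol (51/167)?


p = 167 is prime, so compute (51/167) with the reciprocity algorithm (Jacobi-symbol steps: pull out 2s via (2/n), flip via reciprocity, reduce):
  reciprocity: (51/167) -> -(167/51)
  reduce: (14/51)
  pull out 2: (2/51) = -1  (since 51 mod 8 = 3)
  reciprocity: (7/51) -> -(51/7)
  reduce: (2/7)
  pull out 2: (2/7) = +1  (since 7 mod 8 = 7)
  (1/7) = 1
Product of signs = -1
(51/167) = -1

-1


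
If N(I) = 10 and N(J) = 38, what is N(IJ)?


N(IJ) = N(I) * N(J)
= 10 * 38
= 380

380


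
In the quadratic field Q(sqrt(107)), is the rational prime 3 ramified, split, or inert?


K = Q(sqrt(107)). Since d mod 4 = 3, disc(K) = 428.
Check p | disc: 428 mod 3 = 2.
p does not divide disc. Compute Legendre symbol (d/p):
2^((3-1)/2) mod 3 = -1
(d/p) = -1, so p is inert: (p) stays prime with e=1, f=2, g=1.
Therefore p is inert.

inert


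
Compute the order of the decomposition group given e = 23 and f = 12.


|D_P| = e * f
= 23 * 12
= 276

276


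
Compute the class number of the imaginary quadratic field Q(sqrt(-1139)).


K = Q(sqrt(-1139)). d mod 4 = 1, so D = disc(K) = d = -1139
h(K) equals the number of primitive reduced positive-definite forms (a, b, c) = a*x^2 + b*x*y + c*y^2 with b^2 - 4ac = D,
where reduced means |b| <= a <= c, with b >= 0 whenever |b| = a or a = c, and primitive means gcd(a, b, c) = 1.
Reduced forces 3a^2 <= |D| = 1139, so 1 <= a <= 19; b must have the parity of D, and c = (b^2 - D)/(4a) must be an integer >= a.
Enumerate a = 1..19, b in [-a, a]:
  a=1: (1, 1, 285)  [1]
  a=2: none
  a=3: (3, -1, 95), (3, 1, 95)  [2]
  a=4: none
  a=5: (5, -1, 57), (5, 1, 57)  [2]
  a=6: none
  a=7: (7, -3, 41), (7, 3, 41)  [2]
  a=8: none
  a=9: (9, -7, 33), (9, 7, 33)  [2]
  a=10: none
  a=11: (11, -7, 27), (11, 7, 27)  [2]
  a=12..14: none
  a=15: (15, -11, 21), (15, -1, 19), (15, 1, 19), (15, 11, 21)  [4]
  a=16: none
  a=17: (17, 17, 21)  [1]
  a=18..19: none
Total reduced forms: 1 + 2 + 2 + 2 + 2 + 2 + 4 + 1 = 16
h = 16

16


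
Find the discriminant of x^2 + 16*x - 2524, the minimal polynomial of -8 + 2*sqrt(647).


The element -8 + 2*sqrt(647) has minimal polynomial:
x^2 + 16*x - 2524
Discriminant = (16)^2 - 4*(-2524)
= 256 + 10096
= 10352

10352


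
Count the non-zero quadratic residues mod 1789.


For prime p, the number of non-zero quadratic residues is (p-1)/2.
= (1789-1)/2
= 894

894


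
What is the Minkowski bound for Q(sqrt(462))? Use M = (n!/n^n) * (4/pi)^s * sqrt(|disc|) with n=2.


d = 462, d mod 4 = 2, so disc(K) = 4d = 1848; |disc(K)| = 1848
Real quadratic field, so n = 2, s = r2 = 0, r1 = 2
M = (n!/n^n) * (4/pi)^s * sqrt(|disc(K)|) = (2!/2^2) * (4/pi)^0 * sqrt(1848)
= 0.5 * 1.000000 * 42.988371
= 21.4942

21.4942


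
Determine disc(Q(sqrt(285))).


For K = Q(sqrt(d)) with d squarefree: disc(K) = d if d = 1 mod 4, and disc(K) = 4d if d = 2 or 3 mod 4.
Here d = 285, and d mod 4 = 1.
d = 1 mod 4 (O_K = Z[(1+sqrt(d))/2]), so disc(K) = d = 285

285


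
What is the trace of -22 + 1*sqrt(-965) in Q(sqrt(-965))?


Tr(a + b*sqrt(d)) = (a + b*sqrt(d)) + (a - b*sqrt(d)) = 2a
= 2 * (-22)
= -44

-44


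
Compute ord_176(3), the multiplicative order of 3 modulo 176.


We want ord_176(3), the smallest k >= 1 with 3^k = 1 mod 176.
n = 176 = 2^4 * 11, phi(176) = 80; the order divides phi(n).
Divisors of 80: 1, 2, 4, 5, 8, 10, 16, 20, 40, 80
Repeated squaring mod 176: 3^1 = 3, 3^2 = 9, 3^4 = 81, 3^8 = 49, 3^16 = 113, 3^32 = 97, 3^64 = 81
Test divisors in increasing order:
  k=1: 3^1 = 3 mod 176
  k=2: 3^2 = 9 mod 176
  k=4: 3^4 = 81 mod 176
  k=5: 3^5 = 81 * 3 = 67 mod 176
  k=8: 3^8 = 49 mod 176
  k=10: 3^10 = 49 * 9 = 89 mod 176
  k=16: 3^16 = 113 mod 176
  k=20: 3^20 = 113 * 81 = 1 mod 176  <- first divisor giving 1
Order = 20

20


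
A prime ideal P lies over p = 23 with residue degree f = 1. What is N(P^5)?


N(P^a) = p^(a*f)
= 23^(5*1)
= 23^5
= 6436343

6436343


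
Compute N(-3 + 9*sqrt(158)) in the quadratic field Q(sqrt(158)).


N(a + b*sqrt(d)) = a^2 - d*b^2
= (-3)^2 - (158)*(9)^2
= 9 - 12798
= -12789

-12789


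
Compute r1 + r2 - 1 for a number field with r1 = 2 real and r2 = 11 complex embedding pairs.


By Dirichlet's unit theorem:
rank = r1 + r2 - 1
= 2 + 11 - 1
= 12

12


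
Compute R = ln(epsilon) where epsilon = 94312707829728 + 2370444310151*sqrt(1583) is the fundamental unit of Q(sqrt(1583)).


epsilon = 94312707829728 + 2370444310151*sqrt(1583)
= 1.8863e+14
R = ln(1.8863e+14)
= 32.8708

32.8708


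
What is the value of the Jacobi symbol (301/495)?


Compute (301/495) via quadratic reciprocity:
  reciprocity: (301/495) -> +(495/301)
  reduce: (194/301)
  pull out 2: (2/301) = -1  (since 301 mod 8 = 5)
  reciprocity: (97/301) -> +(301/97)
  reduce: (10/97)
  pull out 2: (2/97) = +1  (since 97 mod 8 = 1)
  reciprocity: (5/97) -> +(97/5)
  reduce: (2/5)
  pull out 2: (2/5) = -1  (since 5 mod 8 = 5)
  (1/5) = 1
Product of signs = 1

1


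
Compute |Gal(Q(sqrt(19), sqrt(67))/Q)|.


The 2 square roots of distinct primes are multiplicatively independent over Q,
so [K:Q] = 2^2 and Gal(K/Q) is isomorphic to (Z/2Z)^2.
|Gal| = 2^2 = 4

4


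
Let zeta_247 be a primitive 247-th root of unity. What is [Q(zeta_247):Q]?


The degree equals Euler's totient phi(247).
247 = 13 * 19
phi(247) = 216

216


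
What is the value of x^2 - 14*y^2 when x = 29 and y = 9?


x^2 - d*y^2
= 29^2 - 14*9^2
= 841 - 1134
= -293

-293


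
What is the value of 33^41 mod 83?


p = 83 is prime and the exponent is (p-1)/2 = 41, so by Euler's criterion 33^41 = (33/83) = +1 or -1 mod 83.
Compute by square-and-multiply:
  41 = 32 + 8 + 1 (binary 101001)
  Repeated squaring mod 83: 33^1 = 33, 33^2 = 10, 33^4 = 17, 33^8 = 40, 33^16 = 23, 33^32 = 31
  33^41 = 33^32 * 33^8 * 33^1 = 31 * 40 * 33 mod 83
    31 * 40 = 1240 = 78 mod 83
    78 * 33 = 2574 = 1 mod 83
  33^41 = 1 mod 83
Result 1: 33 is a quadratic residue mod 83.
33^41 mod 83 = 1

1


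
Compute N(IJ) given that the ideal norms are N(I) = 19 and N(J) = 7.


N(IJ) = N(I) * N(J)
= 19 * 7
= 133

133


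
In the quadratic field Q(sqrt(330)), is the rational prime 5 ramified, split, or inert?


K = Q(sqrt(330)). Since d mod 4 = 2, disc(K) = 1320.
Check p | disc: 1320 mod 5 = 0.
p divides disc, so p ramifies: (p) = P^2 with e=2, f=1, g=1.
Therefore p is ramified.

ramified


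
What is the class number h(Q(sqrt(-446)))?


K = Q(sqrt(-446)). d mod 4 = 2, so D = disc(K) = 4d = -1784
h(K) equals the number of primitive reduced positive-definite forms (a, b, c) = a*x^2 + b*x*y + c*y^2 with b^2 - 4ac = D,
where reduced means |b| <= a <= c, with b >= 0 whenever |b| = a or a = c, and primitive means gcd(a, b, c) = 1.
Reduced forces 3a^2 <= |D| = 1784, so 1 <= a <= 24; b must have the parity of D, and c = (b^2 - D)/(4a) must be an integer >= a.
Enumerate a = 1..24, b in [-a, a]:
  a=1: (1, 0, 446)  [1]
  a=2: (2, 0, 223)  [1]
  a=3: (3, -2, 149), (3, 2, 149)  [2]
  a=4: none
  a=5: (5, -4, 90), (5, 4, 90)  [2]
  a=6: (6, -4, 75), (6, 4, 75)  [2]
  a=7: (7, -6, 65), (7, 6, 65)  [2]
  a=8: none
  a=9: (9, -4, 50), (9, 4, 50)  [2]
  a=10: (10, -4, 45), (10, 4, 45)  [2]
  a=11: (11, -8, 42), (11, 8, 42)  [2]
  a=12: none
  a=13: (13, -6, 35), (13, 6, 35)  [2]
  a=14: (14, -8, 33), (14, 8, 33)  [2]
  a=15: (15, -14, 33), (15, -4, 30), (15, 4, 30), (15, 14, 33)  [4]
  a=16: none
  a=17: (17, -16, 30), (17, 16, 30)  [2]
  a=18: (18, -4, 25), (18, 4, 25)  [2]
  a=19..20: none
  a=21: (21, -20, 26), (21, -8, 22), (21, 8, 22), (21, 20, 26)  [4]
  a=22..24: none
Total reduced forms: 1 + 1 + 2 + 2 + 2 + 2 + 2 + 2 + 2 + 2 + 2 + 4 + 2 + 2 + 4 = 32
h = 32

32


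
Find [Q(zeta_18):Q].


The degree equals Euler's totient phi(18).
18 = 2 * 3^2
phi(18) = 6

6


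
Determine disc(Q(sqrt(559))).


For K = Q(sqrt(d)) with d squarefree: disc(K) = d if d = 1 mod 4, and disc(K) = 4d if d = 2 or 3 mod 4.
Here d = 559, and d mod 4 = 3.
d = 3 mod 4, not 1 (O_K = Z[sqrt(d)]), so disc(K) = 4d = 4 * (559) = 2236

2236


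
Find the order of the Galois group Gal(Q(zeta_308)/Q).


|Gal(Q(zeta_308)/Q)| = phi(308)
= 120

120


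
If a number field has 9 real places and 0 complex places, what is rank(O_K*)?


By Dirichlet's unit theorem:
rank = r1 + r2 - 1
= 9 + 0 - 1
= 8

8


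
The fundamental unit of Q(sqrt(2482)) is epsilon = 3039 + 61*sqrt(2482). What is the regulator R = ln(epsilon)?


epsilon = 3039 + 61*sqrt(2482)
= 6078.0002
R = ln(6078.0002)
= 8.7124

8.7124


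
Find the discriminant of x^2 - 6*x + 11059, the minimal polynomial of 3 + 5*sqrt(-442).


The element 3 + 5*sqrt(-442) has minimal polynomial:
x^2 - 6*x + 11059
Discriminant = (-6)^2 - 4*(11059)
= 36 - 44236
= -44200

-44200


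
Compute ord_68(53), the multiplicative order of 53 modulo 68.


We want ord_68(53), the smallest k >= 1 with 53^k = 1 mod 68.
n = 68 = 2^2 * 17, phi(68) = 32; the order divides phi(n).
Divisors of 32: 1, 2, 4, 8, 16, 32
Repeated squaring mod 68: 53^1 = 53, 53^2 = 21, 53^4 = 33, 53^8 = 1, 53^16 = 1, 53^32 = 1
Test divisors in increasing order:
  k=1: 53^1 = 53 mod 68
  k=2: 53^2 = 21 mod 68
  k=4: 53^4 = 33 mod 68
  k=8: 53^8 = 1 mod 68  <- first divisor giving 1
Order = 8

8


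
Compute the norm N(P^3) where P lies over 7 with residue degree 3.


N(P^a) = p^(a*f)
= 7^(3*3)
= 7^9
= 40353607

40353607


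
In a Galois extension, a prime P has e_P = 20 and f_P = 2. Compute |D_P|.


|D_P| = e * f
= 20 * 2
= 40

40


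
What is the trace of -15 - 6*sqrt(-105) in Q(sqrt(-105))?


Tr(a + b*sqrt(d)) = (a + b*sqrt(d)) + (a - b*sqrt(d)) = 2a
= 2 * (-15)
= -30

-30


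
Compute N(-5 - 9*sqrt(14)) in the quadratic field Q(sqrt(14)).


N(a + b*sqrt(d)) = a^2 - d*b^2
= (-5)^2 - (14)*(-9)^2
= 25 - 1134
= -1109

-1109


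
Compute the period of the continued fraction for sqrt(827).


Run the CF algorithm for sqrt(827).
a_0 = floor(sqrt(827)) = 28; set m_0=0, q_0=1.
Recurrence: m' = q*a - m,  q' = (d - m'^2)/q,  a' = floor((a_0 + m')/q').
  step 1: m=28, q=43, a=1
  step 2: m=15, q=14, a=3
  step 3: m=27, q=7, a=7
  step 4: m=22, q=49, a=1
  step 5: m=27, q=2, a=27
  step 6: m=27, q=49, a=1
  step 7: m=22, q=7, a=7
  step 8: m=27, q=14, a=3
  step 9: m=15, q=43, a=1
  step 10: m=28, q=1, a=56
a_10 = 2*a_0 = 56, so the period closes here.
sqrt(827) = [28; 1, 3, 7, 1, 27, 1, 7, 3, 1, 56]
Period length = 10

10


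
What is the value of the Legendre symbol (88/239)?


p = 239 is prime, so compute (88/239) with the reciprocity algorithm (Jacobi-symbol steps: pull out 2s via (2/n), flip via reciprocity, reduce):
  pull out 2: (2/239) = +1  (since 239 mod 8 = 7)
  pull out 2: (2/239) = +1  (since 239 mod 8 = 7)
  pull out 2: (2/239) = +1  (since 239 mod 8 = 7)
  reciprocity: (11/239) -> -(239/11)
  reduce: (8/11)
  pull out 2: (2/11) = -1  (since 11 mod 8 = 3)
  pull out 2: (2/11) = -1  (since 11 mod 8 = 3)
  pull out 2: (2/11) = -1  (since 11 mod 8 = 3)
  (1/11) = 1
Product of signs = 1
(88/239) = 1

1


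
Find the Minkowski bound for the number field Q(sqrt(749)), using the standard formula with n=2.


d = 749, d mod 4 = 1, so disc(K) = d = 749; |disc(K)| = 749
Real quadratic field, so n = 2, s = r2 = 0, r1 = 2
M = (n!/n^n) * (4/pi)^s * sqrt(|disc(K)|) = (2!/2^2) * (4/pi)^0 * sqrt(749)
= 0.5 * 1.000000 * 27.367864
= 13.6839

13.6839


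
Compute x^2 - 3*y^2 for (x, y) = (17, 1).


x^2 - d*y^2
= 17^2 - 3*1^2
= 289 - 3
= 286

286


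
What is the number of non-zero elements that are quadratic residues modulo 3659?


For prime p, the number of non-zero quadratic residues is (p-1)/2.
= (3659-1)/2
= 1829

1829


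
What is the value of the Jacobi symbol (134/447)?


Compute (134/447) via quadratic reciprocity:
  pull out 2: (2/447) = +1  (since 447 mod 8 = 7)
  reciprocity: (67/447) -> -(447/67)
  reduce: (45/67)
  reciprocity: (45/67) -> +(67/45)
  reduce: (22/45)
  pull out 2: (2/45) = -1  (since 45 mod 8 = 5)
  reciprocity: (11/45) -> +(45/11)
  reduce: (1/11)
  (1/11) = 1
Product of signs = 1

1


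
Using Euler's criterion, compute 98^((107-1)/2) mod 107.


p = 107 is prime and the exponent is (p-1)/2 = 53, so by Euler's criterion 98^53 = (98/107) = +1 or -1 mod 107.
Compute by square-and-multiply:
  53 = 32 + 16 + 4 + 1 (binary 110101)
  Repeated squaring mod 107: 98^1 = 98, 98^2 = 81, 98^4 = 34, 98^8 = 86, 98^16 = 13, 98^32 = 62
  98^53 = 98^32 * 98^16 * 98^4 * 98^1 = 62 * 13 * 34 * 98 mod 107
    62 * 13 = 806 = 57 mod 107
    57 * 34 = 1938 = 12 mod 107
    12 * 98 = 1176 = 106 mod 107
  98^53 = 106 mod 107
Result 106 = p - 1 = -1 mod 107: 98 is a quadratic non-residue mod 107. As a residue in [0, p-1] the value is 106.
98^53 mod 107 = 106

106


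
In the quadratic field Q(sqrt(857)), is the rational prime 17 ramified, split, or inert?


K = Q(sqrt(857)). Since d mod 4 = 1, disc(K) = 857.
Check p | disc: 857 mod 17 = 7.
p does not divide disc. Compute Legendre symbol (d/p):
7^((17-1)/2) mod 17 = -1
(d/p) = -1, so p is inert: (p) stays prime with e=1, f=2, g=1.
Therefore p is inert.

inert


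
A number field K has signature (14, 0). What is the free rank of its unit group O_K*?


By Dirichlet's unit theorem:
rank = r1 + r2 - 1
= 14 + 0 - 1
= 13

13


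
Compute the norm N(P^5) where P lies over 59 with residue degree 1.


N(P^a) = p^(a*f)
= 59^(5*1)
= 59^5
= 714924299

714924299


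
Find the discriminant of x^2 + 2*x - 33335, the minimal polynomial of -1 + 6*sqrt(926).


The element -1 + 6*sqrt(926) has minimal polynomial:
x^2 + 2*x - 33335
Discriminant = (2)^2 - 4*(-33335)
= 4 + 133340
= 133344

133344


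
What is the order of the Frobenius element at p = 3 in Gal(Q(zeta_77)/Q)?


The Frobenius at p in Gal(Q(zeta_n)/Q) = (Z/nZ)* is the class of p, so its order is ord_77(3), the smallest k >= 1 with 3^k = 1 mod 77.
n = 77 = 7 * 11, phi(77) = 60; the order divides phi(n).
Divisors of 60: 1, 2, 3, 4, 5, 6, 10, 12, 15, 20, 30, 60
Repeated squaring mod 77: 3^1 = 3, 3^2 = 9, 3^4 = 4, 3^8 = 16, 3^16 = 25, 3^32 = 9
Test divisors in increasing order:
  k=1: 3^1 = 3 mod 77
  k=2: 3^2 = 9 mod 77
  k=3: 3^3 = 9 * 3 = 27 mod 77
  k=4: 3^4 = 4 mod 77
  k=5: 3^5 = 4 * 3 = 12 mod 77
  k=6: 3^6 = 4 * 9 = 36 mod 77
  k=10: 3^10 = 16 * 9 = 67 mod 77
  k=12: 3^12 = 16 * 4 = 64 mod 77
  k=15: 3^15 = 16 * 4 * 9 * 3 = 34 mod 77
  k=20: 3^20 = 25 * 4 = 23 mod 77
  k=30: 3^30 = 25 * 16 * 4 * 9 = 1 mod 77  <- first divisor giving 1
Order = 30

30


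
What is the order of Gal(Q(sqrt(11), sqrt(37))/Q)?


The 2 square roots of distinct primes are multiplicatively independent over Q,
so [K:Q] = 2^2 and Gal(K/Q) is isomorphic to (Z/2Z)^2.
|Gal| = 2^2 = 4

4


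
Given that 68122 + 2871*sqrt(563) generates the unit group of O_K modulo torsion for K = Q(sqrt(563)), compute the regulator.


epsilon = 68122 + 2871*sqrt(563)
= 136244.0000
R = ln(136244.0000)
= 11.8222

11.8222


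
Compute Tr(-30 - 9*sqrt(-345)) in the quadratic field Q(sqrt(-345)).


Tr(a + b*sqrt(d)) = (a + b*sqrt(d)) + (a - b*sqrt(d)) = 2a
= 2 * (-30)
= -60

-60


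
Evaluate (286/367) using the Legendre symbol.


p = 367 is prime, so compute (286/367) with the reciprocity algorithm (Jacobi-symbol steps: pull out 2s via (2/n), flip via reciprocity, reduce):
  pull out 2: (2/367) = +1  (since 367 mod 8 = 7)
  reciprocity: (143/367) -> -(367/143)
  reduce: (81/143)
  reciprocity: (81/143) -> +(143/81)
  reduce: (62/81)
  pull out 2: (2/81) = +1  (since 81 mod 8 = 1)
  reciprocity: (31/81) -> +(81/31)
  reduce: (19/31)
  reciprocity: (19/31) -> -(31/19)
  reduce: (12/19)
  pull out 2: (2/19) = -1  (since 19 mod 8 = 3)
  pull out 2: (2/19) = -1  (since 19 mod 8 = 3)
  reciprocity: (3/19) -> -(19/3)
  reduce: (1/3)
  (1/3) = 1
Product of signs = -1
(286/367) = -1

-1


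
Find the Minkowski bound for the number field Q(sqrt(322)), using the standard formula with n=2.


d = 322, d mod 4 = 2, so disc(K) = 4d = 1288; |disc(K)| = 1288
Real quadratic field, so n = 2, s = r2 = 0, r1 = 2
M = (n!/n^n) * (4/pi)^s * sqrt(|disc(K)|) = (2!/2^2) * (4/pi)^0 * sqrt(1288)
= 0.5 * 1.000000 * 35.888717
= 17.9444

17.9444


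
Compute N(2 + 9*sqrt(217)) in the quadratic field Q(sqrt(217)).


N(a + b*sqrt(d)) = a^2 - d*b^2
= (2)^2 - (217)*(9)^2
= 4 - 17577
= -17573

-17573


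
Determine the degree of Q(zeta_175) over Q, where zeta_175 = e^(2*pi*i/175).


The degree equals Euler's totient phi(175).
175 = 5^2 * 7
phi(175) = 120

120


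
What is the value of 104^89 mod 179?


p = 179 is prime and the exponent is (p-1)/2 = 89, so by Euler's criterion 104^89 = (104/179) = +1 or -1 mod 179.
Compute by square-and-multiply:
  89 = 64 + 16 + 8 + 1 (binary 1011001)
  Repeated squaring mod 179: 104^1 = 104, 104^2 = 76, 104^4 = 48, 104^8 = 156, 104^16 = 171, 104^32 = 64, 104^64 = 158
  104^89 = 104^64 * 104^16 * 104^8 * 104^1 = 158 * 171 * 156 * 104 mod 179
    158 * 171 = 27018 = 168 mod 179
    168 * 156 = 26208 = 74 mod 179
    74 * 104 = 7696 = 178 mod 179
  104^89 = 178 mod 179
Result 178 = p - 1 = -1 mod 179: 104 is a quadratic non-residue mod 179. As a residue in [0, p-1] the value is 178.
104^89 mod 179 = 178

178


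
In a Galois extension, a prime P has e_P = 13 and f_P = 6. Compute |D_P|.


|D_P| = e * f
= 13 * 6
= 78

78


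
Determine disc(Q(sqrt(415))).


For K = Q(sqrt(d)) with d squarefree: disc(K) = d if d = 1 mod 4, and disc(K) = 4d if d = 2 or 3 mod 4.
Here d = 415, and d mod 4 = 3.
d = 3 mod 4, not 1 (O_K = Z[sqrt(d)]), so disc(K) = 4d = 4 * (415) = 1660

1660


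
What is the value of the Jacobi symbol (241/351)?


Compute (241/351) via quadratic reciprocity:
  reciprocity: (241/351) -> +(351/241)
  reduce: (110/241)
  pull out 2: (2/241) = +1  (since 241 mod 8 = 1)
  reciprocity: (55/241) -> +(241/55)
  reduce: (21/55)
  reciprocity: (21/55) -> +(55/21)
  reduce: (13/21)
  reciprocity: (13/21) -> +(21/13)
  reduce: (8/13)
  pull out 2: (2/13) = -1  (since 13 mod 8 = 5)
  pull out 2: (2/13) = -1  (since 13 mod 8 = 5)
  pull out 2: (2/13) = -1  (since 13 mod 8 = 5)
  (1/13) = 1
Product of signs = -1

-1


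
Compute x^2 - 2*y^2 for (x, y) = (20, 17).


x^2 - d*y^2
= 20^2 - 2*17^2
= 400 - 578
= -178

-178


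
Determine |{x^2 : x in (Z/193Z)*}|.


For prime p, the number of non-zero quadratic residues is (p-1)/2.
= (193-1)/2
= 96

96


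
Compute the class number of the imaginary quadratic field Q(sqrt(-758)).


K = Q(sqrt(-758)). d mod 4 = 2, so D = disc(K) = 4d = -3032
h(K) equals the number of primitive reduced positive-definite forms (a, b, c) = a*x^2 + b*x*y + c*y^2 with b^2 - 4ac = D,
where reduced means |b| <= a <= c, with b >= 0 whenever |b| = a or a = c, and primitive means gcd(a, b, c) = 1.
Reduced forces 3a^2 <= |D| = 3032, so 1 <= a <= 31; b must have the parity of D, and c = (b^2 - D)/(4a) must be an integer >= a.
Enumerate a = 1..31, b in [-a, a]:
  a=1: (1, 0, 758)  [1]
  a=2: (2, 0, 379)  [1]
  a=3: (3, -2, 253), (3, 2, 253)  [2]
  a=4..5: none
  a=6: (6, -4, 127), (6, 4, 127)  [2]
  a=7..8: none
  a=9: (9, -8, 86), (9, 8, 86)  [2]
  a=10: none
  a=11: (11, -2, 69), (11, 2, 69)  [2]
  a=12: none
  a=13: (13, -6, 59), (13, 6, 59)  [2]
  a=14..17: none
  a=18: (18, -8, 43), (18, 8, 43)  [2]
  a=19..21: none
  a=22: (22, -20, 39), (22, 20, 39)  [2]
  a=23: (23, -2, 33), (23, 2, 33)  [2]
  a=24..25: none
  a=26: (26, -20, 33), (26, 20, 33)  [2]
  a=27: (27, -10, 29), (27, 10, 29)  [2]
  a=28..31: none
Total reduced forms: 1 + 1 + 2 + 2 + 2 + 2 + 2 + 2 + 2 + 2 + 2 + 2 = 22
h = 22

22


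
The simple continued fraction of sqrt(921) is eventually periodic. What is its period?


Run the CF algorithm for sqrt(921).
a_0 = floor(sqrt(921)) = 30; set m_0=0, q_0=1.
Recurrence: m' = q*a - m,  q' = (d - m'^2)/q,  a' = floor((a_0 + m')/q').
  step 1: m=30, q=21, a=2
  step 2: m=12, q=37, a=1
  step 3: m=25, q=8, a=6
  step 4: m=23, q=49, a=1
  step 5: m=26, q=5, a=11
  step 6: m=29, q=16, a=3
  step 7: m=19, q=35, a=1
  step 8: m=16, q=19, a=2
  step 9: m=22, q=23, a=2
  step 10: m=24, q=15, a=3
  step 11: m=21, q=32, a=1
  step 12: m=11, q=25, a=1
  step 13: m=14, q=29, a=1
  step 14: m=15, q=24, a=1
  step 15: m=9, q=35, a=1
  step 16: m=26, q=7, a=8
  step 17: m=30, q=3, a=20
  step 18: m=30, q=7, a=8
  step 19: m=26, q=35, a=1
  step 20: m=9, q=24, a=1
  step 21: m=15, q=29, a=1
  step 22: m=14, q=25, a=1
  step 23: m=11, q=32, a=1
  step 24: m=21, q=15, a=3
  step 25: m=24, q=23, a=2
  step 26: m=22, q=19, a=2
  step 27: m=16, q=35, a=1
  step 28: m=19, q=16, a=3
  step 29: m=29, q=5, a=11
  step 30: m=26, q=49, a=1
  step 31: m=23, q=8, a=6
  step 32: m=25, q=37, a=1
  step 33: m=12, q=21, a=2
  step 34: m=30, q=1, a=60
a_34 = 2*a_0 = 60, so the period closes here.
sqrt(921) = [30; 2, 1, 6, 1, 11, 3, 1, 2, 2, 3, 1, 1, 1, 1, 1, 8, 20, 8, 1, 1, 1, 1, 1, 3, 2, 2, 1, 3, 11, 1, 6, 1, 2, 60]
Period length = 34

34


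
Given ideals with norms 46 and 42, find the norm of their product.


N(IJ) = N(I) * N(J)
= 46 * 42
= 1932

1932


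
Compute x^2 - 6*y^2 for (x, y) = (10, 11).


x^2 - d*y^2
= 10^2 - 6*11^2
= 100 - 726
= -626

-626


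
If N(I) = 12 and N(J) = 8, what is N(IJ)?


N(IJ) = N(I) * N(J)
= 12 * 8
= 96

96


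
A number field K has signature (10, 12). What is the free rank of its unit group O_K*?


By Dirichlet's unit theorem:
rank = r1 + r2 - 1
= 10 + 12 - 1
= 21

21


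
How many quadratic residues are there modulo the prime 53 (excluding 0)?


For prime p, the number of non-zero quadratic residues is (p-1)/2.
= (53-1)/2
= 26

26


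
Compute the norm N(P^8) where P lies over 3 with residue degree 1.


N(P^a) = p^(a*f)
= 3^(8*1)
= 3^8
= 6561

6561


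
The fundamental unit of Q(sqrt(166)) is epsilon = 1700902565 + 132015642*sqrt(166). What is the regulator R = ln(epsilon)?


epsilon = 1700902565 + 132015642*sqrt(166)
= 3.4018e+09
R = ln(3.4018e+09)
= 21.9476

21.9476
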